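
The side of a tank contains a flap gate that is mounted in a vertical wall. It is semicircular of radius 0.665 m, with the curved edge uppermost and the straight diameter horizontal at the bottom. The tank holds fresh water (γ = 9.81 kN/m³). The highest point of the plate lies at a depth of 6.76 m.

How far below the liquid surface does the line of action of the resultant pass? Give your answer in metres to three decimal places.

γ = 9.81 kN/m³.
The centroid lies 4r/(3π) = 0.282235 m above the diameter, so r − 4r/(3π) = 0.665 − 0.282235 = 0.382765 m below the topmost point, so the centroid depth is h_c = 6.76 + 0.382765 = 7.14276 m.
A = πr²/2 = π × 0.665²/2 = 0.694645 m².
Resultant F = γ·h_c·A = 9.81 × 7.14276 × 0.694645 = 48.6741 kN.
I_c = (π/8 − 8/(9π))·r⁴ = 0.109757 × 0.665⁴ = 0.0214644 m⁴.
Centre of pressure: y_p = y_c + I_c/(y_c·A) = 7.14276 + 0.0214644/(7.14276 × 0.694645) = 7.14276 + 0.00432603 = 7.14709 m along the plane.

h_p = 7.147 m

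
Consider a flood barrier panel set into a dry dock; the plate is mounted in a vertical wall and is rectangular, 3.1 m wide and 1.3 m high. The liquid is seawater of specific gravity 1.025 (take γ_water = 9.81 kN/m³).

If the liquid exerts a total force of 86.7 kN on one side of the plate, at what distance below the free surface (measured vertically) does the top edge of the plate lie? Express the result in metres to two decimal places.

γ = 1.025 × 9.81 = 10.05525 kN/m³.
A = 3.1 × 1.3 = 4.03 m².
From F = γ·h_c·A, the centroid depth is h_c = 86.7/(10.05525 × 4.03) = 2.13954 m.
The centroid lies 1.3/2 = 0.65 m below the top edge, so the top edge sits at h_top = 2.13954 − 0.65 = 1.48954 m below the surface.

d_top ≈ 1.49 m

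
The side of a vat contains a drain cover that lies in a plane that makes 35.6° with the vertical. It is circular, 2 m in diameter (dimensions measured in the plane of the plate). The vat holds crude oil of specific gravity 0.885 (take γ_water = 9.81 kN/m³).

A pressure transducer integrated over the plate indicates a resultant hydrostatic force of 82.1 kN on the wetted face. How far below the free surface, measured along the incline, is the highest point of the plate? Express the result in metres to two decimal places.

γ = 0.885 × 9.81 = 8.68185 kN/m³.
A = π(1)² = 3.14159 m².
From F = γ·h_c·A, the centroid depth is h_c = 82.1/(8.68185 × 3.14159) = 3.0101 m.
The plate makes 35.6° with the vertical, i.e. θ = 90° − 35.6° = 54.4° to the horizontal. Measuring y along the incline from the free-surface line, vertical depth h = y·sinθ with sinθ = 0.813101.
Along the incline, y_c = h_c/sinθ = 3.0101/0.813101 = 3.702 m.
The centroid is at the centre, 1 m below the top of the plate, so the highest point sits at y_top = 3.702 − 1 = 2.702 m along the incline.

y_top ≈ 2.70 m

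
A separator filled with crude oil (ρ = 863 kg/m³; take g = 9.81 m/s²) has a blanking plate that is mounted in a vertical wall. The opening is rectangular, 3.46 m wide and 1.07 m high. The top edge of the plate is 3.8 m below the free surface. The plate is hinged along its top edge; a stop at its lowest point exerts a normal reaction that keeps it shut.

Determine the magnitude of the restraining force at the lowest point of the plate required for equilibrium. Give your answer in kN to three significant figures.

P ≈ 70.7 kN

γ = ρg = 863 × 9.81 / 1000 = 8.46603 kN/m³.
The centroid lies 1.07/2 = 0.535 m below the top edge, so the centroid depth is h_c = 3.8 + 0.535 = 4.335 m.
A = 3.46 × 1.07 = 3.7022 m².
Resultant F = γ·h_c·A = 8.46603 × 4.335 × 3.7022 = 135.872 kN.
I_c = b·h³/12 = 3.46 × 1.07³/12 = 0.353221 m⁴.
Centre of pressure: y_p = y_c + I_c/(y_c·A) = 4.335 + 0.353221/(4.335 × 3.7022) = 4.335 + 0.0220089 = 4.35701 m along the plane.
The resultant acts 0.535 + 0.0220089 = 0.557009 m (along the plate) below the hinge at the top edge, so the moment about the hinge is M = F × 0.557009 = 135.872 × 0.557009 = 75.6819 kN·m.
A normal force at the bottom, 1.07 m from the hinge, must supply this moment: P = 75.6819/1.07 = 70.7307 kN.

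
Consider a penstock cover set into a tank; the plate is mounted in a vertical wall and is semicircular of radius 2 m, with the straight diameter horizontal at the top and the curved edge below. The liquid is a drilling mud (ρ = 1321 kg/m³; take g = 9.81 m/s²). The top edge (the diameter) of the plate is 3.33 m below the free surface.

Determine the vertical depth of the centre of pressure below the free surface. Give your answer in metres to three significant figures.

γ = ρg = 1321 × 9.81 / 1000 = 12.95901 kN/m³.
The centroid of a semicircle lies 4r/(3π) = 0.848826 m from the diameter, here below the top edge, so the centroid depth is h_c = 3.33 + 0.848826 = 4.17883 m.
A = πr²/2 = π × 2²/2 = 6.28319 m².
Resultant F = γ·h_c·A = 12.95901 × 4.17883 × 6.28319 = 340.257 kN.
I_c = (π/8 − 8/(9π))·r⁴ = 0.109757 × 2⁴ = 1.75611 m⁴.
Centre of pressure: y_p = y_c + I_c/(y_c·A) = 4.17883 + 1.75611/(4.17883 × 6.28319) = 4.17883 + 0.0668832 = 4.24571 m along the plane.

h_p = 4.25 m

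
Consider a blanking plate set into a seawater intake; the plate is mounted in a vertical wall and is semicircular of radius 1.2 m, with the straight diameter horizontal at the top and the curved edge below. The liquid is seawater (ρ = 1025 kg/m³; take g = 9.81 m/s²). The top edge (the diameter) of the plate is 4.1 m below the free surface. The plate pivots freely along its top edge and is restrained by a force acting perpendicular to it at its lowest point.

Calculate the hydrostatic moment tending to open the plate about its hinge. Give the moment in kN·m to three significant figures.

γ = ρg = 1025 × 9.81 / 1000 = 10.05525 kN/m³.
The centroid of a semicircle lies 4r/(3π) = 0.509296 m from the diameter, here below the top edge, so the centroid depth is h_c = 4.1 + 0.509296 = 4.6093 m.
A = πr²/2 = π × 1.2²/2 = 2.26195 m².
Resultant F = γ·h_c·A = 10.05525 × 4.6093 × 2.26195 = 104.836 kN.
I_c = (π/8 − 8/(9π))·r⁴ = 0.109757 × 1.2⁴ = 0.227592 m⁴.
Centre of pressure: y_p = y_c + I_c/(y_c·A) = 4.6093 + 0.227592/(4.6093 × 2.26195) = 4.6093 + 0.0218293 = 4.63113 m along the plane.
The resultant acts 0.509296 + 0.0218293 = 0.531125 m (along the plate) below the hinge at the top edge, so the moment about the hinge is M = F × 0.531125 = 104.836 × 0.531125 = 55.681 kN·m.

M ≈ 55.7 kN·m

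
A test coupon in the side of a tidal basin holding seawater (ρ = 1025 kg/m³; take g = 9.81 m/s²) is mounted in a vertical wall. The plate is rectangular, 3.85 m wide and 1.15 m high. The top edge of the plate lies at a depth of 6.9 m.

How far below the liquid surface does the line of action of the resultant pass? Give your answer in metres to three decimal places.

γ = ρg = 1025 × 9.81 / 1000 = 10.05525 kN/m³.
The centroid lies 1.15/2 = 0.575 m below the top edge, so the centroid depth is h_c = 6.9 + 0.575 = 7.475 m.
A = 3.85 × 1.15 = 4.4275 m².
Resultant F = γ·h_c·A = 10.05525 × 7.475 × 4.4275 = 332.784 kN.
I_c = b·h³/12 = 3.85 × 1.15³/12 = 0.487947 m⁴.
Centre of pressure: y_p = y_c + I_c/(y_c·A) = 7.475 + 0.487947/(7.475 × 4.4275) = 7.475 + 0.0147436 = 7.48974 m along the plane.

h_p = 7.490 m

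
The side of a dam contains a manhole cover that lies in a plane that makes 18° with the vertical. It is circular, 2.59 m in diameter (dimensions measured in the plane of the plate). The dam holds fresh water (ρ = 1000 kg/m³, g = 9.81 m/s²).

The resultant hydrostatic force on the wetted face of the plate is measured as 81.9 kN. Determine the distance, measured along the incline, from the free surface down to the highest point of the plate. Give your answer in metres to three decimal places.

y_top ≈ 0.371 m

γ = ρg = 1000 × 9.81 = 9810 N/m³ = 9.81 kN/m³.
A = π(1.295)² = 5.26853 m².
From F = γ·h_c·A, the centroid depth is h_c = 81.9/(9.81 × 5.26853) = 1.58462 m.
The plate makes 18° with the vertical, i.e. θ = 90° − 18° = 72° to the horizontal. Measuring y along the incline from the free-surface line, vertical depth h = y·sinθ with sinθ = 0.951057.
Along the incline, y_c = h_c/sinθ = 1.58462/0.951057 = 1.66617 m.
The centroid is at the centre, 1.295 m below the top of the plate, so the highest point sits at y_top = 1.66617 − 1.295 = 0.37117 m along the incline.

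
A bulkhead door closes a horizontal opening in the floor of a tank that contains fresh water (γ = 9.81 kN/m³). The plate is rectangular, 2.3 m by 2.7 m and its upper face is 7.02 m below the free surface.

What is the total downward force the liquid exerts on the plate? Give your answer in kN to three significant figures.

F ≈ 428 kN

γ = 9.81 kN/m³.
The plate is horizontal, so pressure is uniform at p = γ·h = 9.81 × 7.02 = 68.8662 kN/m².
A = 2.3 × 2.7 = 6.21 m².
F = p·A = 68.8662 × 6.21 = 427.659 kN.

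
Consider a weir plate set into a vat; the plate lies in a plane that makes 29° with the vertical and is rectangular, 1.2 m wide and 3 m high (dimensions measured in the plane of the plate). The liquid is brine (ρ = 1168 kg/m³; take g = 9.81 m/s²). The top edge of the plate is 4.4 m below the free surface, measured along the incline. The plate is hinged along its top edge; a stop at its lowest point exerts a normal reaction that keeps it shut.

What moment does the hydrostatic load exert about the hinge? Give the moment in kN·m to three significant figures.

M ≈ 346 kN·m

γ = ρg = 1168 × 9.81 / 1000 = 11.45808 kN/m³.
The plate makes 29° with the vertical, i.e. θ = 90° − 29° = 61° to the horizontal. Measuring y along the incline from the free-surface line, vertical depth h = y·sinθ with sinθ = 0.874620.
The centroid lies 3/2 = 1.5 m below the top edge, so y_c = 4.4 + 1.5 = 5.9 m and h_c = 5.9 × 0.874620 = 5.16026 m.
A = 1.2 × 3 = 3.6 m².
Resultant F = γ·h_c·A = 11.45808 × 5.16026 × 3.6 = 212.856 kN.
I_c = b·h³/12 = 1.2 × 3³/12 = 2.7 m⁴.
Centre of pressure: y_p = y_c + I_c/(y_c·A) = 5.9 + 2.7/(5.9 × 3.6) = 5.9 + 0.127119 = 6.02712 m along the plane.
The resultant acts 1.5 + 0.127119 = 1.62712 m (along the plate) below the hinge at the top edge, so the moment about the hinge is M = F × 1.62712 = 212.856 × 1.62712 = 346.342 kN·m.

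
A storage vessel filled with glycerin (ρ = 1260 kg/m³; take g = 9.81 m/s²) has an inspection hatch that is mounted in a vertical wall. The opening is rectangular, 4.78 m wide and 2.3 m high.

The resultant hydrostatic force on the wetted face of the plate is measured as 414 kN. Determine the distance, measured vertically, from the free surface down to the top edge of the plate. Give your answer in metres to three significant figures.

d_top ≈ 1.90 m

γ = ρg = 1260 × 9.81 / 1000 = 12.3606 kN/m³.
A = 4.78 × 2.3 = 10.994 m².
From F = γ·h_c·A, the centroid depth is h_c = 414/(12.3606 × 10.994) = 3.04653 m.
The centroid lies 2.3/2 = 1.15 m below the top edge, so the top edge sits at h_top = 3.04653 − 1.15 = 1.89653 m below the surface.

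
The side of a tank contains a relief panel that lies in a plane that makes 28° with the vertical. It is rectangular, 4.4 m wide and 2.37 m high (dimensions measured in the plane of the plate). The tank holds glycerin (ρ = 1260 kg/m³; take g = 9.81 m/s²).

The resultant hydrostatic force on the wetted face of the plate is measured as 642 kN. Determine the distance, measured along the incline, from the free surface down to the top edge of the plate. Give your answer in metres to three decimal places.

γ = ρg = 1260 × 9.81 / 1000 = 12.3606 kN/m³.
A = 4.4 × 2.37 = 10.428 m².
From F = γ·h_c·A, the centroid depth is h_c = 642/(12.3606 × 10.428) = 4.98075 m.
The plate makes 28° with the vertical, i.e. θ = 90° − 28° = 62° to the horizontal. Measuring y along the incline from the free-surface line, vertical depth h = y·sinθ with sinθ = 0.882948.
Along the incline, y_c = h_c/sinθ = 4.98075/0.882948 = 5.64105 m.
The centroid lies 2.37/2 = 1.185 m below the top edge, so the top edge sits at y_top = 5.64105 − 1.185 = 4.45605 m along the incline.

y_top ≈ 4.456 m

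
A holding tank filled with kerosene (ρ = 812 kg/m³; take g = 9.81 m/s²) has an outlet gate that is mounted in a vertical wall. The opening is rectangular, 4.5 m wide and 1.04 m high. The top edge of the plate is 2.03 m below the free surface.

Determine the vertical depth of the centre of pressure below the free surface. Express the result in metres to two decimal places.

γ = ρg = 812 × 9.81 / 1000 = 7.96572 kN/m³.
The centroid lies 1.04/2 = 0.52 m below the top edge, so the centroid depth is h_c = 2.03 + 0.52 = 2.55 m.
A = 4.5 × 1.04 = 4.68 m².
Resultant F = γ·h_c·A = 7.96572 × 2.55 × 4.68 = 95.0629 kN.
I_c = b·h³/12 = 4.5 × 1.04³/12 = 0.421824 m⁴.
Centre of pressure: y_p = y_c + I_c/(y_c·A) = 2.55 + 0.421824/(2.55 × 4.68) = 2.55 + 0.0353464 = 2.58535 m along the plane.

h_p = 2.59 m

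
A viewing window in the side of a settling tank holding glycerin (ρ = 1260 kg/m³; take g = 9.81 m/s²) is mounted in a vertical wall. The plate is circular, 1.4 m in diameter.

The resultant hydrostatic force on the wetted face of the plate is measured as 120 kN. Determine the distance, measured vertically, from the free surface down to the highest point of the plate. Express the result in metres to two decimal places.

γ = ρg = 1260 × 9.81 / 1000 = 12.3606 kN/m³.
A = π(0.7)² = 1.53938 m².
From F = γ·h_c·A, the centroid depth is h_c = 120/(12.3606 × 1.53938) = 6.30661 m.
The centroid is at the centre, 0.7 m below the top of the plate, so the highest point sits at h_top = 6.30661 − 0.7 = 5.60661 m below the surface.

d_top ≈ 5.61 m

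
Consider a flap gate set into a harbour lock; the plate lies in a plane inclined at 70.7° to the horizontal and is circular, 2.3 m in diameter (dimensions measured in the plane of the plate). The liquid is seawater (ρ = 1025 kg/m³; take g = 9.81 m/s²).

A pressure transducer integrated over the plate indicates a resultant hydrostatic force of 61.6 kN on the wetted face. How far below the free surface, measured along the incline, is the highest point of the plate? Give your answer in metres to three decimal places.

y_top ≈ 0.412 m

γ = ρg = 1025 × 9.81 / 1000 = 10.05525 kN/m³.
A = π(1.15)² = 4.15476 m².
From F = γ·h_c·A, the centroid depth is h_c = 61.6/(10.05525 × 4.15476) = 1.47449 m.
Let θ = 70.7° be the plate's angle to the horizontal; measure y along the incline from where the plane meets the free surface. Vertical depth h = y·sinθ with sinθ = 0.943801.
Along the incline, y_c = h_c/sinθ = 1.47449/0.943801 = 1.56229 m.
The centroid is at the centre, 1.15 m below the top of the plate, so the highest point sits at y_top = 1.56229 − 1.15 = 0.41229 m along the incline.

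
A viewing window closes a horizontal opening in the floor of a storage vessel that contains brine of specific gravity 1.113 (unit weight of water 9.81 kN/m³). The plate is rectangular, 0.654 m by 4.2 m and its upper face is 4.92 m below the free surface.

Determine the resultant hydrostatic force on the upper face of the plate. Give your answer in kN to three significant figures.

F ≈ 148 kN

γ = 1.113 × 9.81 = 10.91853 kN/m³.
The plate is horizontal, so pressure is uniform at p = γ·h = 10.91853 × 4.92 = 53.7192 kN/m².
A = 0.654 × 4.2 = 2.7468 m².
F = p·A = 53.7192 × 2.7468 = 147.556 kN.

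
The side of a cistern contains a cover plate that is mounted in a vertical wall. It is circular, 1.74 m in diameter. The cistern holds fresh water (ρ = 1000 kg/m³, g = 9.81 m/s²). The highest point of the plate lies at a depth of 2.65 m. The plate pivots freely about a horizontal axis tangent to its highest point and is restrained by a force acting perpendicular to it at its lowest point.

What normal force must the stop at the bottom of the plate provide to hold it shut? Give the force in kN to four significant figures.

P ≈ 43.59 kN

γ = ρg = 1000 × 9.81 = 9810 N/m³ = 9.81 kN/m³.
The centroid is at the centre, 0.87 m below the top of the plate, so the centroid depth is h_c = 2.65 + 0.87 = 3.52 m.
A = π(0.87)² = 2.37787 m².
Resultant F = γ·h_c·A = 9.81 × 3.52 × 2.37787 = 82.1107 kN.
I_c = πr⁴/4 = π × 0.87⁴/4 = 0.449953 m⁴.
Centre of pressure: y_p = y_c + I_c/(y_c·A) = 3.52 + 0.449953/(3.52 × 2.37787) = 3.52 + 0.0537572 = 3.57376 m along the plane.
The resultant acts 0.87 + 0.0537572 = 0.923757 m (along the plate) below the hinge at the top edge, so the moment about the hinge is M = F × 0.923757 = 82.1107 × 0.923757 = 75.8503 kN·m.
A normal force at the bottom, 1.74 m from the hinge, must supply this moment: P = 75.8503/1.74 = 43.5921 kN.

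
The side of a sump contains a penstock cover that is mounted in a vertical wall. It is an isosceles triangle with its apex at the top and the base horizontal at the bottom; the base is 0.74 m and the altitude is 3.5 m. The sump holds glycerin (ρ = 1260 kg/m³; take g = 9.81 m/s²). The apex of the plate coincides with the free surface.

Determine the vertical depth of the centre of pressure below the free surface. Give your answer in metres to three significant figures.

γ = ρg = 1260 × 9.81 / 1000 = 12.3606 kN/m³.
With the apex up, the centroid sits 2h/3 = 2 × 3.5/3 = 2.33333 m below the apex, so the centroid depth is h_c = 2.33333 m.
A = ½ × 0.74 × 3.5 = 1.295 m².
Resultant F = γ·h_c·A = 12.3606 × 2.33333 × 1.295 = 37.3496 kN.
I_c = b·h³/36 = 0.74 × 3.5³/36 = 0.881319 m⁴.
Centre of pressure: y_p = y_c + I_c/(y_c·A) = 2.33333 + 0.881319/(2.33333 × 1.295) = 2.33333 + 0.291667 = 2.625 m along the plane.

h_p = 2.63 m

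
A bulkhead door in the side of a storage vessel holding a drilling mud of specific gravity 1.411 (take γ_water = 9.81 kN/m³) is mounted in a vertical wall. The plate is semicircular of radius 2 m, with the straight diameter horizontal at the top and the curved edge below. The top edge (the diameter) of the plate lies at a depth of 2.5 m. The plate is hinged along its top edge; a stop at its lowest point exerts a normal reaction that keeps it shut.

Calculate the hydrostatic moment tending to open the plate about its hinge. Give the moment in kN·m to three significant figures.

M ≈ 272 kN·m

γ = 1.411 × 9.81 = 13.84191 kN/m³.
The centroid of a semicircle lies 4r/(3π) = 0.848826 m from the diameter, here below the top edge, so the centroid depth is h_c = 2.5 + 0.848826 = 3.34883 m.
A = πr²/2 = π × 2²/2 = 6.28319 m².
Resultant F = γ·h_c·A = 13.84191 × 3.34883 × 6.28319 = 291.252 kN.
I_c = (π/8 − 8/(9π))·r⁴ = 0.109757 × 2⁴ = 1.75611 m⁴.
Centre of pressure: y_p = y_c + I_c/(y_c·A) = 3.34883 + 1.75611/(3.34883 × 6.28319) = 3.34883 + 0.08346 = 3.43229 m along the plane.
The resultant acts 0.848826 + 0.08346 = 0.932286 m (along the plate) below the hinge at the top edge, so the moment about the hinge is M = F × 0.932286 = 291.252 × 0.932286 = 271.53 kN·m.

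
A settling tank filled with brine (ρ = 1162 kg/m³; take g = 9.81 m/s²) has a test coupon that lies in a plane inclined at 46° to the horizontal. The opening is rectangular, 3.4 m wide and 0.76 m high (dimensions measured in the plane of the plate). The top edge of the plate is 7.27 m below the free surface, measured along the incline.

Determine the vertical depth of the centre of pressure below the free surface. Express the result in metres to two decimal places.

h_p = 5.51 m

γ = ρg = 1162 × 9.81 / 1000 = 11.39922 kN/m³.
Let θ = 46° be the plate's angle to the horizontal; measure y along the incline from where the plane meets the free surface. Vertical depth h = y·sinθ with sinθ = 0.719340.
The centroid lies 0.76/2 = 0.38 m below the top edge, so y_c = 7.27 + 0.38 = 7.65 m and h_c = 7.65 × 0.719340 = 5.50295 m.
A = 3.4 × 0.76 = 2.584 m².
Resultant F = γ·h_c·A = 11.39922 × 5.50295 × 2.584 = 162.093 kN.
I_c = b·h³/12 = 3.4 × 0.76³/12 = 0.124377 m⁴.
Centre of pressure: y_p = y_c + I_c/(y_c·A) = 7.65 + 0.124377/(7.65 × 2.584) = 7.65 + 0.00629196 = 7.65629 m along the plane.
Vertically, h_p = y_p·sinθ = 7.65629 × 0.719340 = 5.50748 m.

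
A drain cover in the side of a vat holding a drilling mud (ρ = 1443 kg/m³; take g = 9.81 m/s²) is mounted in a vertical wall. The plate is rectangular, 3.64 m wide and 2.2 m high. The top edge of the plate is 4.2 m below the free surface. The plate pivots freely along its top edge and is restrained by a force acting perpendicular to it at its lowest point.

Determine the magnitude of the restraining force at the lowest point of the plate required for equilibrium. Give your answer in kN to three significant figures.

γ = ρg = 1443 × 9.81 / 1000 = 14.15583 kN/m³.
The centroid lies 2.2/2 = 1.1 m below the top edge, so the centroid depth is h_c = 4.2 + 1.1 = 5.3 m.
A = 3.64 × 2.2 = 8.008 m².
Resultant F = γ·h_c·A = 14.15583 × 5.3 × 8.008 = 600.807 kN.
I_c = b·h³/12 = 3.64 × 2.2³/12 = 3.22989 m⁴.
Centre of pressure: y_p = y_c + I_c/(y_c·A) = 5.3 + 3.22989/(5.3 × 8.008) = 5.3 + 0.0761006 = 5.3761 m along the plane.
The resultant acts 1.1 + 0.0761006 = 1.1761 m (along the plate) below the hinge at the top edge, so the moment about the hinge is M = F × 1.1761 = 600.807 × 1.1761 = 706.609 kN·m.
A normal force at the bottom, 2.2 m from the hinge, must supply this moment: P = 706.609/2.2 = 321.186 kN.

P ≈ 321 kN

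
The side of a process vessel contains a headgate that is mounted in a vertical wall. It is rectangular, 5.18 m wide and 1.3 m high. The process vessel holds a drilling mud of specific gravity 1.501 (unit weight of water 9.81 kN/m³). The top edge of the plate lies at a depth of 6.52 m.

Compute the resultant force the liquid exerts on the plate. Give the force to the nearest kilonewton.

γ = 1.501 × 9.81 = 14.72481 kN/m³.
The centroid lies 1.3/2 = 0.65 m below the top edge, so the centroid depth is h_c = 6.52 + 0.65 = 7.17 m.
A = 5.18 × 1.3 = 6.734 m².
Resultant F = γ·h_c·A = 14.72481 × 7.17 × 6.734 = 710.955 kN.

F ≈ 711 kN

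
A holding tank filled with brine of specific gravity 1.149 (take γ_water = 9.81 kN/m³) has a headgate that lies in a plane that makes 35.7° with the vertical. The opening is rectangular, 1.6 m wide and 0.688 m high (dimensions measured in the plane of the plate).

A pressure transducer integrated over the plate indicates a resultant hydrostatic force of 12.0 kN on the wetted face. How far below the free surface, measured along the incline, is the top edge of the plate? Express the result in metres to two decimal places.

γ = 1.149 × 9.81 = 11.27169 kN/m³.
A = 1.6 × 0.688 = 1.1008 m².
From F = γ·h_c·A, the centroid depth is h_c = 12.0/(11.27169 × 1.1008) = 0.967128 m.
The plate makes 35.7° with the vertical, i.e. θ = 90° − 35.7° = 54.3° to the horizontal. Measuring y along the incline from the free-surface line, vertical depth h = y·sinθ with sinθ = 0.812084.
Along the incline, y_c = h_c/sinθ = 0.967128/0.812084 = 1.19092 m.
The centroid lies 0.688/2 = 0.344 m below the top edge, so the top edge sits at y_top = 1.19092 − 0.344 = 0.84692 m along the incline.

y_top ≈ 0.85 m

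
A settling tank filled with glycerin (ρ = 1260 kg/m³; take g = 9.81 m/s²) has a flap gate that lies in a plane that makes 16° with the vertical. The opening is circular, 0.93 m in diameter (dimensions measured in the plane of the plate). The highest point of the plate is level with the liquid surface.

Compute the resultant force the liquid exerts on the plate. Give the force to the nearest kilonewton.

F ≈ 4 kN

γ = ρg = 1260 × 9.81 / 1000 = 12.3606 kN/m³.
The plate makes 16° with the vertical, i.e. θ = 90° − 16° = 74° to the horizontal. Measuring y along the incline from the free-surface line, vertical depth h = y·sinθ with sinθ = 0.961262.
The centroid is at the centre, 0.465 m below the top of the plate, so y_c = 0.465 m and h_c = 0.465 × 0.961262 = 0.446987 m.
A = π(0.465)² = 0.679291 m².
Resultant F = γ·h_c·A = 12.3606 × 0.446987 × 0.679291 = 3.7531 kN.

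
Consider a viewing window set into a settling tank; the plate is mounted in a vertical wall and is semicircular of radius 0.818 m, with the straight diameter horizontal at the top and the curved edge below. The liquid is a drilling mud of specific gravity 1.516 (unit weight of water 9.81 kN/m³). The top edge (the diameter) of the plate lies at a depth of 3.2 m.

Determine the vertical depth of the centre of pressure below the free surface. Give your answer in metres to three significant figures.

h_p = 3.56 m

γ = 1.516 × 9.81 = 14.87196 kN/m³.
The centroid of a semicircle lies 4r/(3π) = 0.34717 m from the diameter, here below the top edge, so the centroid depth is h_c = 3.2 + 0.34717 = 3.54717 m.
A = πr²/2 = π × 0.818²/2 = 1.05106 m².
Resultant F = γ·h_c·A = 14.87196 × 3.54717 × 1.05106 = 55.447 kN.
I_c = (π/8 − 8/(9π))·r⁴ = 0.109757 × 0.818⁴ = 0.0491412 m⁴.
Centre of pressure: y_p = y_c + I_c/(y_c·A) = 3.54717 + 0.0491412/(3.54717 × 1.05106) = 3.54717 + 0.0131806 = 3.56035 m along the plane.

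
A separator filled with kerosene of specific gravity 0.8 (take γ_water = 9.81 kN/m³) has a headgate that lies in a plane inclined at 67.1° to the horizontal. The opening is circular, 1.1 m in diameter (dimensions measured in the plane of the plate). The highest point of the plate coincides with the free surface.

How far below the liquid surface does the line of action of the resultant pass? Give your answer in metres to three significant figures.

γ = 0.8 × 9.81 = 7.848 kN/m³.
Let θ = 67.1° be the plate's angle to the horizontal; measure y along the incline from where the plane meets the free surface. Vertical depth h = y·sinθ with sinθ = 0.921185.
The centroid is at the centre, 0.55 m below the top of the plate, so y_c = 0.55 m and h_c = 0.55 × 0.921185 = 0.506652 m.
A = π(0.55)² = 0.950332 m².
Resultant F = γ·h_c·A = 7.848 × 0.506652 × 0.950332 = 3.77871 kN.
I_c = πr⁴/4 = π × 0.55⁴/4 = 0.0718688 m⁴.
Centre of pressure: y_p = y_c + I_c/(y_c·A) = 0.55 + 0.0718688/(0.55 × 0.950332) = 0.55 + 0.1375 = 0.6875 m along the plane.
Vertically, h_p = y_p·sinθ = 0.6875 × 0.921185 = 0.633315 m.

h_p = 0.633 m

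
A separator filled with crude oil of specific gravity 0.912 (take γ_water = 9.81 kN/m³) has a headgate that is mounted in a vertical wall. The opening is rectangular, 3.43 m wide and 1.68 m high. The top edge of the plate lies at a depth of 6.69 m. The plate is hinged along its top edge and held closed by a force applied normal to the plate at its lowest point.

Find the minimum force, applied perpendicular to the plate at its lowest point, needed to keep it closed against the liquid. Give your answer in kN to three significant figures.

γ = 0.912 × 9.81 = 8.94672 kN/m³.
The centroid lies 1.68/2 = 0.84 m below the top edge, so the centroid depth is h_c = 6.69 + 0.84 = 7.53 m.
A = 3.43 × 1.68 = 5.7624 m².
Resultant F = γ·h_c·A = 8.94672 × 7.53 × 5.7624 = 388.206 kN.
I_c = b·h³/12 = 3.43 × 1.68³/12 = 1.35532 m⁴.
Centre of pressure: y_p = y_c + I_c/(y_c·A) = 7.53 + 1.35532/(7.53 × 5.7624) = 7.53 + 0.0312351 = 7.56124 m along the plane.
The resultant acts 0.84 + 0.0312351 = 0.871235 m (along the plate) below the hinge at the top edge, so the moment about the hinge is M = F × 0.871235 = 388.206 × 0.871235 = 338.219 kN·m.
A normal force at the bottom, 1.68 m from the hinge, must supply this moment: P = 338.219/1.68 = 201.321 kN.

P ≈ 201 kN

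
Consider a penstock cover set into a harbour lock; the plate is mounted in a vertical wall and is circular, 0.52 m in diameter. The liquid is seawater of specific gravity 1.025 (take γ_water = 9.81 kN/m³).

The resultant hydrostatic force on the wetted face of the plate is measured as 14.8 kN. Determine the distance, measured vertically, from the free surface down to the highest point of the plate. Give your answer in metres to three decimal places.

d_top ≈ 6.671 m

γ = 1.025 × 9.81 = 10.05525 kN/m³.
A = π(0.26)² = 0.212372 m².
From F = γ·h_c·A, the centroid depth is h_c = 14.8/(10.05525 × 0.212372) = 6.93061 m.
The centroid is at the centre, 0.26 m below the top of the plate, so the highest point sits at h_top = 6.93061 − 0.26 = 6.67061 m below the surface.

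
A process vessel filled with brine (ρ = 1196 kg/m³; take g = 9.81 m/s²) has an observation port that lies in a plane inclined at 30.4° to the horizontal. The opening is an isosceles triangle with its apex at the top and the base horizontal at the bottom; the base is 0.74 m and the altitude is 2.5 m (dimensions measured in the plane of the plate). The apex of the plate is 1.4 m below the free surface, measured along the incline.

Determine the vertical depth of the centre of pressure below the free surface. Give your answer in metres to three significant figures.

γ = ρg = 1196 × 9.81 / 1000 = 11.73276 kN/m³.
Let θ = 30.4° be the plate's angle to the horizontal; measure y along the incline from where the plane meets the free surface. Vertical depth h = y·sinθ with sinθ = 0.506034.
With the apex up, the centroid sits 2h/3 = 2 × 2.5/3 = 1.66667 m below the apex, so y_c = 1.4 + 1.66667 = 3.06667 m and h_c = 3.06667 × 0.506034 = 1.55184 m.
A = ½ × 0.74 × 2.5 = 0.925 m².
Resultant F = γ·h_c·A = 11.73276 × 1.55184 × 0.925 = 16.8418 kN.
I_c = b·h³/36 = 0.74 × 2.5³/36 = 0.321181 m⁴.
Centre of pressure: y_p = y_c + I_c/(y_c·A) = 3.06667 + 0.321181/(3.06667 × 0.925) = 3.06667 + 0.113225 = 3.17989 m along the plane.
Vertically, h_p = y_p·sinθ = 3.17989 × 0.506034 = 1.60913 m.

h_p = 1.61 m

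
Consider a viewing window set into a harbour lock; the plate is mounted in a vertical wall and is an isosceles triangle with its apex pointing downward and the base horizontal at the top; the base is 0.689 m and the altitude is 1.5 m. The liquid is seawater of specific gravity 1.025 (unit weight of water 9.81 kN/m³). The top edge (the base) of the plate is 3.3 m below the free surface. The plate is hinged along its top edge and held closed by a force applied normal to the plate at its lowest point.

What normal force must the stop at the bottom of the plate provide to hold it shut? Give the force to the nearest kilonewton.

P ≈ 7 kN

γ = 1.025 × 9.81 = 10.05525 kN/m³.
With the apex down, the centroid sits h/3 = 1.5/3 = 0.5 m below the base (the top edge), so the centroid depth is h_c = 3.3 + 0.5 = 3.8 m.
A = ½ × 0.689 × 1.5 = 0.51675 m².
Resultant F = γ·h_c·A = 10.05525 × 3.8 × 0.51675 = 19.745 kN.
I_c = b·h³/36 = 0.689 × 1.5³/36 = 0.0645937 m⁴.
Centre of pressure: y_p = y_c + I_c/(y_c·A) = 3.8 + 0.0645937/(3.8 × 0.51675) = 3.8 + 0.0328947 = 3.83289 m along the plane.
The resultant acts 0.5 + 0.0328947 = 0.532895 m (along the plate) below the hinge at the top edge, so the moment about the hinge is M = F × 0.532895 = 19.745 × 0.532895 = 10.522 kN·m.
A normal force at the bottom, 1.5 m from the hinge, must supply this moment: P = 10.522/1.5 = 7.01467 kN.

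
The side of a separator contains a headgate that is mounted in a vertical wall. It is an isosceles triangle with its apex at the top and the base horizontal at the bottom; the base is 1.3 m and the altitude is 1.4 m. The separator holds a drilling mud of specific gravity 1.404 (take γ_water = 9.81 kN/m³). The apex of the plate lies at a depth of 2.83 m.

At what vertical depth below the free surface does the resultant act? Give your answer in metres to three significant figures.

h_p = 3.79 m

γ = 1.404 × 9.81 = 13.77324 kN/m³.
With the apex up, the centroid sits 2h/3 = 2 × 1.4/3 = 0.933333 m below the apex, so the centroid depth is h_c = 2.83 + 0.933333 = 3.76333 m.
A = ½ × 1.3 × 1.4 = 0.91 m².
Resultant F = γ·h_c·A = 13.77324 × 3.76333 × 0.91 = 47.1683 kN.
I_c = b·h³/36 = 1.3 × 1.4³/36 = 0.0990889 m⁴.
Centre of pressure: y_p = y_c + I_c/(y_c·A) = 3.76333 + 0.0990889/(3.76333 × 0.91) = 3.76333 + 0.0289342 = 3.79226 m along the plane.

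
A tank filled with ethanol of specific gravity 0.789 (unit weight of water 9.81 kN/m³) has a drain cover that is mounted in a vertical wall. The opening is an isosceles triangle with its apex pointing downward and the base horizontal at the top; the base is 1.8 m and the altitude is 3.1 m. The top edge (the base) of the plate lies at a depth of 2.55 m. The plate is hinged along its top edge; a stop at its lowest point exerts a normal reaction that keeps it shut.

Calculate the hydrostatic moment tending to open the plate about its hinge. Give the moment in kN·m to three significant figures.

γ = 0.789 × 9.81 = 7.74009 kN/m³.
With the apex down, the centroid sits h/3 = 3.1/3 = 1.03333 m below the base (the top edge), so the centroid depth is h_c = 2.55 + 1.03333 = 3.58333 m.
A = ½ × 1.8 × 3.1 = 2.79 m².
Resultant F = γ·h_c·A = 7.74009 × 3.58333 × 2.79 = 77.3815 kN.
I_c = b·h³/36 = 1.8 × 3.1³/36 = 1.48955 m⁴.
Centre of pressure: y_p = y_c + I_c/(y_c·A) = 3.58333 + 1.48955/(3.58333 × 2.79) = 3.58333 + 0.148992 = 3.73232 m along the plane.
The resultant acts 1.03333 + 0.148992 = 1.18232 m (along the plate) below the hinge at the top edge, so the moment about the hinge is M = F × 1.18232 = 77.3815 × 1.18232 = 91.4897 kN·m.

M ≈ 91.5 kN·m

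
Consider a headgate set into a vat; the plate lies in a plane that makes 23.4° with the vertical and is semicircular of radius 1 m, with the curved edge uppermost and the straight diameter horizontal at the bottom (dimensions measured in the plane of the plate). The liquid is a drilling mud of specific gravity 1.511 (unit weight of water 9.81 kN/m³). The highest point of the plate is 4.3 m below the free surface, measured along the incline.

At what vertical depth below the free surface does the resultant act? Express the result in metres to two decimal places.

h_p = 4.49 m

γ = 1.511 × 9.81 = 14.82291 kN/m³.
The plate makes 23.4° with the vertical, i.e. θ = 90° − 23.4° = 66.6° to the horizontal. Measuring y along the incline from the free-surface line, vertical depth h = y·sinθ with sinθ = 0.917755.
The centroid lies 4r/(3π) = 0.424413 m above the diameter, so r − 4r/(3π) = 1 − 0.424413 = 0.575587 m below the topmost point, so y_c = 4.3 + 0.575587 = 4.87559 m and h_c = 4.87559 × 0.917755 = 4.4746 m.
A = πr²/2 = π × 1²/2 = 1.5708 m².
Resultant F = γ·h_c·A = 14.82291 × 4.4746 × 1.5708 = 104.186 kN.
I_c = (π/8 − 8/(9π))·r⁴ = 0.109757 × 1⁴ = 0.109757 m⁴.
Centre of pressure: y_p = y_c + I_c/(y_c·A) = 4.87559 + 0.109757/(4.87559 × 1.5708) = 4.87559 + 0.0143313 = 4.88992 m along the plane.
Vertically, h_p = y_p·sinθ = 4.88992 × 0.917755 = 4.48775 m.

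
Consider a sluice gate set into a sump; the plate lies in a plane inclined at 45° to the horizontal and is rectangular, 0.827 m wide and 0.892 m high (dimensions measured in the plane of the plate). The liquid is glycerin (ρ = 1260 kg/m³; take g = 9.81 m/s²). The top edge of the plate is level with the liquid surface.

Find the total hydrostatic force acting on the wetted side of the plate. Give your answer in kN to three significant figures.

F ≈ 2.88 kN

γ = ρg = 1260 × 9.81 / 1000 = 12.3606 kN/m³.
Let θ = 45° be the plate's angle to the horizontal; measure y along the incline from where the plane meets the free surface. Vertical depth h = y·sinθ with sinθ = 0.707107.
The centroid lies 0.892/2 = 0.446 m below the top edge, so y_c = 0.446 m and h_c = 0.446 × 0.707107 = 0.31537 m.
A = 0.827 × 0.892 = 0.737684 m².
Resultant F = γ·h_c·A = 12.3606 × 0.31537 × 0.737684 = 2.87561 kN.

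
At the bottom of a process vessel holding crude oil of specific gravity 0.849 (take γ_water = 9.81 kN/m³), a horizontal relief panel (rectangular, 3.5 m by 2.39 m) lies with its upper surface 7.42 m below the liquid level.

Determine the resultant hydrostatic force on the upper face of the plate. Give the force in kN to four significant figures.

F ≈ 516.9 kN

γ = 0.849 × 9.81 = 8.32869 kN/m³.
The plate is horizontal, so pressure is uniform at p = γ·h = 8.32869 × 7.42 = 61.7989 kN/m².
A = 3.5 × 2.39 = 8.365 m².
F = p·A = 61.7989 × 8.365 = 516.948 kN.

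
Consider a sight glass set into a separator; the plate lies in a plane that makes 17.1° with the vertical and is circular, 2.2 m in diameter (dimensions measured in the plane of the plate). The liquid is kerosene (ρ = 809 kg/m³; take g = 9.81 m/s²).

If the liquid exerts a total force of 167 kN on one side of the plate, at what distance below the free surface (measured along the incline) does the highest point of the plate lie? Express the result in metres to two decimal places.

y_top ≈ 4.69 m

γ = ρg = 809 × 9.81 / 1000 = 7.93629 kN/m³.
A = π(1.1)² = 3.80133 m².
From F = γ·h_c·A, the centroid depth is h_c = 167/(7.93629 × 3.80133) = 5.53558 m.
The plate makes 17.1° with the vertical, i.e. θ = 90° − 17.1° = 72.9° to the horizontal. Measuring y along the incline from the free-surface line, vertical depth h = y·sinθ with sinθ = 0.955793.
Along the incline, y_c = h_c/sinθ = 5.53558/0.955793 = 5.79161 m.
The centroid is at the centre, 1.1 m below the top of the plate, so the highest point sits at y_top = 5.79161 − 1.1 = 4.69161 m along the incline.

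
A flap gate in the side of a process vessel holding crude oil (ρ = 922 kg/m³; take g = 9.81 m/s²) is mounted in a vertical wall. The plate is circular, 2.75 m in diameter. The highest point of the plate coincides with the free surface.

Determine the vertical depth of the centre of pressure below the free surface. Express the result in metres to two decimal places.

h_p = 1.72 m

γ = ρg = 922 × 9.81 / 1000 = 9.04482 kN/m³.
The centroid is at the centre, 1.375 m below the top of the plate, so the centroid depth is h_c = 1.375 m.
A = π(1.375)² = 5.93957 m².
Resultant F = γ·h_c·A = 9.04482 × 1.375 × 5.93957 = 73.8682 kN.
I_c = πr⁴/4 = π × 1.375⁴/4 = 2.80738 m⁴.
Centre of pressure: y_p = y_c + I_c/(y_c·A) = 1.375 + 2.80738/(1.375 × 5.93957) = 1.375 + 0.343751 = 1.71875 m along the plane.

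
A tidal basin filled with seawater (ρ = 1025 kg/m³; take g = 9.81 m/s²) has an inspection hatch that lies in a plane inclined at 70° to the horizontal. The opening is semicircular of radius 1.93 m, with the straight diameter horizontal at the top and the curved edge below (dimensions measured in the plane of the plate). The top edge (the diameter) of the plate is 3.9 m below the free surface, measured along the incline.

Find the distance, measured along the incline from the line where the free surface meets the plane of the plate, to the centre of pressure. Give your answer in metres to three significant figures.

γ = ρg = 1025 × 9.81 / 1000 = 10.05525 kN/m³.
Let θ = 70° be the plate's angle to the horizontal; measure y along the incline from where the plane meets the free surface. Vertical depth h = y·sinθ with sinθ = 0.939693.
The centroid of a semicircle lies 4r/(3π) = 0.819117 m from the diameter, here below the top edge, so y_c = 3.9 + 0.819117 = 4.71912 m and h_c = 4.71912 × 0.939693 = 4.43452 m.
A = πr²/2 = π × 1.93²/2 = 5.85106 m².
Resultant F = γ·h_c·A = 10.05525 × 4.43452 × 5.85106 = 260.9 kN.
I_c = (π/8 − 8/(9π))·r⁴ = 0.109757 × 1.93⁴ = 1.52287 m⁴.
Centre of pressure: y_p = y_c + I_c/(y_c·A) = 4.71912 + 1.52287/(4.71912 × 5.85106) = 4.71912 + 0.0551528 = 4.77427 m along the plane.

y_p = 4.77 m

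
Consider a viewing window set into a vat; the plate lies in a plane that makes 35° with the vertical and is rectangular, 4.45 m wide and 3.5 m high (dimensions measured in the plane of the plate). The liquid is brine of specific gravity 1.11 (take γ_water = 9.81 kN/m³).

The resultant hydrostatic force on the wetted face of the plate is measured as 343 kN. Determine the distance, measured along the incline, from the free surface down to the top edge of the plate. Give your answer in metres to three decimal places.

γ = 1.11 × 9.81 = 10.8891 kN/m³.
A = 4.45 × 3.5 = 15.575 m².
From F = γ·h_c·A, the centroid depth is h_c = 343/(10.8891 × 15.575) = 2.02243 m.
The plate makes 35° with the vertical, i.e. θ = 90° − 35° = 55° to the horizontal. Measuring y along the incline from the free-surface line, vertical depth h = y·sinθ with sinθ = 0.819152.
Along the incline, y_c = h_c/sinθ = 2.02243/0.819152 = 2.46893 m.
The centroid lies 3.5/2 = 1.75 m below the top edge, so the top edge sits at y_top = 2.46893 − 1.75 = 0.71893 m along the incline.

y_top ≈ 0.719 m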